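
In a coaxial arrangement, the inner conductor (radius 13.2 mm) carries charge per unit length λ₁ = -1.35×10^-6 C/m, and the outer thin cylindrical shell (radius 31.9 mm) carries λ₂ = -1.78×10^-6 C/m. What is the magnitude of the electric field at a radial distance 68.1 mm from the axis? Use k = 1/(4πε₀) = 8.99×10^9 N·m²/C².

|E| ≈ 8.26e5 N/C

Coaxial Gaussian cylinder, radius r = 68.1 mm, length L (r > 31.9 mm, enclosing both).
λ_enc = λ₁ + λ₂ = (-1.35×10^-6) + (-1.78×10^-6) = -3.13e-6 C/m.
Since E is radial and uniform over the curved surface, Φ = E·2πrL = Q_enc/ε₀ = λ_enc L/ε₀.
E = 2k|λ_enc|/r = 2(8.99×10^9)(3.13×10^-6)/(0.0681) = 8.26×10^5 N/C.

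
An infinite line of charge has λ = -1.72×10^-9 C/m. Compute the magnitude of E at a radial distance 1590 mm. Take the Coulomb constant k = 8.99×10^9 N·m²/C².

By cylindrical symmetry E is radial; use a coaxial Gaussian cylinder of radius 1590 mm and length L.
Q_enc = λL, so λ_enc = -1.72e-9 C/m.
Gauss's law: E·2πrL = λ_enc L/ε₀.
E = 2k|λ_enc|/r = 2(8.99×10^9)(1.72e-9)/(1.59) = 19.5 N/C.

E ≈ 19.5 N/C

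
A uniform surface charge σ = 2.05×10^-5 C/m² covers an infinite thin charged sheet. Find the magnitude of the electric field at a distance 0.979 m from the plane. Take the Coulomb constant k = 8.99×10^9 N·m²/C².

Choose a cylindrical pillbox piercing the sheet, end faces (area A) parallel to it.
Only the two end caps contribute flux: Φ = 2EA. With Q_enc = σA, Gauss's law gives E = |σ|/(2ε₀).
E = 2πk|σ| = 2π(8.99×10^9)(2.05e-5) = 1.16e6 N/C.

|E| ≈ 1.16×10^6 N/C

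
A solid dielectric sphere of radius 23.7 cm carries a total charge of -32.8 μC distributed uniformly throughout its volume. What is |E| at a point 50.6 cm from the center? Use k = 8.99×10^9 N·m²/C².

E ≈ 1.15×10^6 N/C

Symmetry ⇒ E = E(r) r̂. Gaussian sphere of radius r = 50.6 cm (r > R, so the entire charge is enclosed).
Q_enc = -32.8 μC = -3.28e-5 C.
Gauss's law: E·4πr² = Q_enc/ε₀.
E = k|Q_enc|/r² = (8.99×10^9)(3.28×10^-5)/(0.506)² = 1.15×10^6 N/C.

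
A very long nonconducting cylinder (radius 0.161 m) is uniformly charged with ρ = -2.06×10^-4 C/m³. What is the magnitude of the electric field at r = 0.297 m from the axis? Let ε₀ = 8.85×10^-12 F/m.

Choose a coaxial cylinder of radius r = 0.297 m (arbitrary length L) as the Gaussian surface (r > 0.161 m, full cross-section enclosed).
λ_enc = ρ·πR² = (-2.06e-4)π(0.161)² = -1.678×10^-5 C/m.
Gauss's law: E·2πrL = λ_enc L/ε₀.
E = |λ_enc|/(2πε₀r) = (1.678×10^-5)/(2π·8.85×10^-12·0.297) = 1.02×10^6 N/C.

E = 1.02e6 N/C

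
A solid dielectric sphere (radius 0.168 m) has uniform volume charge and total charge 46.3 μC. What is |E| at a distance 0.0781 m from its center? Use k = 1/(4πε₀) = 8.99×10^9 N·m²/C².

|E| ≈ 6.86×10^6 N/C

Use a concentric Gaussian sphere at r = 0.0781 m (r < R).
Only the charge within r is enclosed: Q_enc = Q·(r/R)³ = (46.3 μC)·(0.0781 m/0.168 m)³ = 4.652×10^-6 C.
Since E is radial and uniform over the Gaussian sphere, Φ = E·4πr² = Q_enc/ε₀.
E = k|Q_enc|/r² = (8.99×10^9)(4.652e-6)/(0.0781)² = 6.86e6 N/C.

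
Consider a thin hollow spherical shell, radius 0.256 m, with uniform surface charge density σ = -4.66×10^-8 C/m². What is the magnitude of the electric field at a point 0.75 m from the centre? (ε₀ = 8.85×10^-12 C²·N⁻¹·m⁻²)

By spherical symmetry E is radial; choose a Gaussian sphere of radius r = 0.75 m (r > 0.256 m).
The entire shell is enclosed: Q_enc = σ·4πR² = (-4.66×10^-8)·4π·(0.256)² = -3.838e-8 C.
Applying ∮E·dA = Q_enc/ε₀ with Φ = E(4πr²):
E = |Q_enc|/(4πε₀r²) = (3.838e-8)/(4π·8.85×10^-12·(0.75)²) = 613 N/C.

613 N/C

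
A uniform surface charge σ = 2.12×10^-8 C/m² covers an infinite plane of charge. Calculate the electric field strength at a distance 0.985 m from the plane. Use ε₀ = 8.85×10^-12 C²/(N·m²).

By planar symmetry E is perpendicular to the sheet and uniform; use a Gaussian pillbox with flat faces of area A on each side of the sheet.
Only the two end caps contribute flux: Φ = 2EA. With Q_enc = σA, Gauss's law gives E = |σ|/(2ε₀).
E = |σ|/(2ε₀) = (2.12e-8)/(2·8.85×10^-12) = 1.20×10^3 N/C.

E ≈ 1.20×10^3 N/C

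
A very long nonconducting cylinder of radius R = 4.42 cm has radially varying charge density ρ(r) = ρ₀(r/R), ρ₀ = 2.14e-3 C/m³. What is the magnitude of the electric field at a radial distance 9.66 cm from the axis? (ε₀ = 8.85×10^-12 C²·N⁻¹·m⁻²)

By cylindrical symmetry E is radial; use a coaxial Gaussian cylinder of radius 9.66 cm and length L (r > R, full charge per length enclosed).
λ_enc = 2π ∫₀^R ρ₀(r'/R)^1 r' dr' = 2πρ₀R²/3 = 8.756×10^-6 C/m.
Since E is radial and uniform over the curved surface, Φ = E·2πrL = Q_enc/ε₀ = λ_enc L/ε₀.
E = |λ_enc|/(2πε₀r) = (8.756×10^-6)/(2π·8.85×10^-12·0.0966) = 1.63×10^6 N/C.

E ≈ 1.63×10^6 N/C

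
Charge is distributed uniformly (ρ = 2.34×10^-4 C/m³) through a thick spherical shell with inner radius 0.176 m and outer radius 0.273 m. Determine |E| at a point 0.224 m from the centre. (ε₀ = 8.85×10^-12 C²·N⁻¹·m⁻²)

Symmetry ⇒ E = E(r) r̂. Gaussian sphere of radius r = 0.224 m (within the shell material, 0.176 m < r < 0.273 m).
Enclosed charge is the volume from a to r: Q_enc = (4π/3)ρ(r³ − a³) = 5.673×10^-6 C.
Applying ∮E·dA = Q_enc/ε₀ with Φ = E(4πr²):
E = |Q_enc|/(4πε₀r²) = (5.673×10^-6)/(4π·8.85×10^-12·(0.224)²) = 1.02×10^6 N/C.

|E| ≈ 1.02×10^6 N/C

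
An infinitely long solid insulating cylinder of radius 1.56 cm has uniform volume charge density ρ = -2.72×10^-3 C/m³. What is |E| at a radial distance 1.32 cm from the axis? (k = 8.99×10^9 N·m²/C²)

|E| = 2.03×10^6 V/m

Take a coaxial cylindrical Gaussian surface of radius r = 1.32 cm and length L (r < R).
Charge inside radius r per length L is ρ·πr²·L, so λ_enc = ρπr² = -1.489×10^-6 C/m.
Since E is radial and uniform over the curved surface, Φ = E·2πrL = Q_enc/ε₀ = λ_enc L/ε₀.
E = 2k|λ_enc|/r = 2(8.99×10^9)(1.489e-6)/(0.0132) = 2.03e6 N/C.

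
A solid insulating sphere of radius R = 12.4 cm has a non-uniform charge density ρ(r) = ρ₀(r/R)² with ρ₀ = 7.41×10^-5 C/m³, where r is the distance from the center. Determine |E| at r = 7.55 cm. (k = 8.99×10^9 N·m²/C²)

Take a concentric spherical Gaussian surface of radius r = 7.55 cm (r < R).
Q_enc = ∫₀^r ρ(r')·4πr'² dr' = (4πρ₀/R²) ∫₀^r r'^4 dr' = 4πρ₀ r^5/(5·R²) = 2.971×10^-8 C.
Gauss's law: E·4πr² = Q_enc/ε₀.
E = k|Q_enc|/r² = (8.99×10^9)(2.971×10^-8)/(0.0755)² = 4.69×10^4 N/C.

|E| = 4.69×10^4 N/C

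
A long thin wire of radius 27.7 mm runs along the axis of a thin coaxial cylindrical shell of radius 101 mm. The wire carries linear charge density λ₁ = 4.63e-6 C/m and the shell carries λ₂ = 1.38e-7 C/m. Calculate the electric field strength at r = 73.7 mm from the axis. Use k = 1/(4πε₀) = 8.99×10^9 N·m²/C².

E ≈ 1.13×10^6 N/C

Coaxial Gaussian cylinder, radius r = 73.7 mm, length L (between the conductors, 27.7 mm < r < 101 mm).
The shell at 101 mm lies outside the Gaussian surface, so λ_enc = λ₁ = 4.63×10^-6 C/m.
Applying ∮E·dA = Q_enc/ε₀ with the end caps contributing no flux:
E = 2k|λ_enc|/r = 2(8.99×10^9)(4.63×10^-6)/(0.0737) = 1.13×10^6 N/C.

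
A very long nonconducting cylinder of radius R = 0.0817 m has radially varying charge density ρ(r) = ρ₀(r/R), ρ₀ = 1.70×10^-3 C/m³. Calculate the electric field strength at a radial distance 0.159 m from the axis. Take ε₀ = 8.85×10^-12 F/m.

By cylindrical symmetry E is radial; use a coaxial Gaussian cylinder of radius 0.159 m and length L (r > R, full charge per length enclosed).
λ_enc = 2π ∫₀^R ρ₀(r'/R)^1 r' dr' = 2πρ₀R²/3 = 2.377×10^-5 C/m.
Gauss's law: E·2πrL = λ_enc L/ε₀.
E = |λ_enc|/(2πε₀r) = (2.377×10^-5)/(2π·8.85×10^-12·0.159) = 2.69e6 N/C.

|E| ≈ 2.69e6 V/m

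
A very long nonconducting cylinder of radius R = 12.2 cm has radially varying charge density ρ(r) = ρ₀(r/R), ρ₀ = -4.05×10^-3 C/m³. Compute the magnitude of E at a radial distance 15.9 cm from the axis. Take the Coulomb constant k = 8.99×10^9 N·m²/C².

E = 1.43×10^7 N/C

Take a coaxial cylindrical Gaussian surface of radius r = 15.9 cm and length L (r > R, full charge per length enclosed).
λ_enc = 2π ∫₀^R ρ₀(r'/R)^1 r' dr' = 2πρ₀R²/3 = -1.263e-4 C/m.
Applying ∮E·dA = Q_enc/ε₀ with the end caps contributing no flux:
E = 2k|λ_enc|/r = 2(8.99×10^9)(1.263e-4)/(0.159) = 1.43×10^7 N/C.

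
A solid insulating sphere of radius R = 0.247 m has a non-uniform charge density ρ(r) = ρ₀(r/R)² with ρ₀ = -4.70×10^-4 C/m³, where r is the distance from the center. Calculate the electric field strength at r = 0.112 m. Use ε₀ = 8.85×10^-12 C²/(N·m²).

E ≈ 2.45e5 N/C

Symmetry ⇒ E = E(r) r̂. Gaussian sphere of radius r = 0.112 m (r < R).
Integrate the density: Q_enc = 4π ∫₀^r ρ₀(r'/R)^2 r'² dr' = 4πρ₀ r^5/(5·R²) = -3.412e-7 C.
By Gauss's law, ∮E·dA = E·4πr² = Q_enc/ε₀.
E = |Q_enc|/(4πε₀r²) = (3.412×10^-7)/(4π·8.85×10^-12·(0.112)²) = 2.45×10^5 N/C.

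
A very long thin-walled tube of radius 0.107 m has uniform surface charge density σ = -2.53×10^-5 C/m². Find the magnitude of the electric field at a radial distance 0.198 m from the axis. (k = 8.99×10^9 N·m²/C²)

By cylindrical symmetry E is radial; use a coaxial Gaussian cylinder of radius 0.198 m and length L (r > 0.107 m).
The whole shell is enclosed: λ_enc = σ·2πR = (-2.53×10^-5)·2π·(0.107) = -1.701×10^-5 C/m.
Applying ∮E·dA = Q_enc/ε₀ with the end caps contributing no flux:
E = 2k|λ_enc|/r = 2(8.99×10^9)(1.701×10^-5)/(0.198) = 1.54×10^6 N/C.

|E| = 1.54e6 N/C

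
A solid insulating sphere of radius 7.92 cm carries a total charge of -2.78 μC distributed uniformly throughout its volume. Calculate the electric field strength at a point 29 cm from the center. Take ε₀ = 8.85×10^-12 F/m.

Symmetry ⇒ E = E(r) r̂. Gaussian sphere of radius r = 29 cm (r > R, so the entire charge is enclosed).
Q_enc = -2.78 μC = -2.78e-6 C.
Since E is radial and uniform over the Gaussian sphere, Φ = E·4πr² = Q_enc/ε₀.
E = |Q_enc|/(4πε₀r²) = (2.78e-6)/(4π·8.85×10^-12·(0.29)²) = 2.97×10^5 N/C.

|E| = 2.97e5 V/m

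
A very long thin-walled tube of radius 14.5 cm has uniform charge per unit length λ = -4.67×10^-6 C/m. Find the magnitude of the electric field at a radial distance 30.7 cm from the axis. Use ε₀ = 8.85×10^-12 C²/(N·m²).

|E| = 2.74×10^5 N/C

Coaxial Gaussian cylinder, radius r = 30.7 cm, length L (r > 14.5 cm).
The full line charge is enclosed: λ_enc = -4.67e-6 C/m.
Gauss's law: E·2πrL = λ_enc L/ε₀.
E = |λ_enc|/(2πε₀r) = (4.67×10^-6)/(2π·8.85×10^-12·0.307) = 2.74×10^5 N/C.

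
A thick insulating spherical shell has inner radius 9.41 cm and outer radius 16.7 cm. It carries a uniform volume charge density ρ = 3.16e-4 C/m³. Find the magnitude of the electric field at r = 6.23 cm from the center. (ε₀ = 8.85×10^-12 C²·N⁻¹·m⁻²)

E = 0

By spherical symmetry E is radial; choose a Gaussian sphere of radius r = 6.23 cm (r < 9.41 cm, inside the empty cavity).
No charge is enclosed, so by Gauss's law E·4πr² = 0 ⇒ E = 0.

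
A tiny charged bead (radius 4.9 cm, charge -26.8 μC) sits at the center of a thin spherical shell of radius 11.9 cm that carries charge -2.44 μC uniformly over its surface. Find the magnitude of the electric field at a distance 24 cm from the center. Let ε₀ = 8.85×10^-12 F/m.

Symmetry ⇒ E = E(r) r̂. Gaussian sphere of radius r = 24 cm (r > 11.9 cm, enclosing both).
Q_enc = (-26.8 μC) + (-2.44 μC) = -2.924×10^-5 C.
Applying ∮E·dA = Q_enc/ε₀ with Φ = E(4πr²):
E = |Q_enc|/(4πε₀r²) = (2.924×10^-5)/(4π·8.85×10^-12·(0.24)²) = 4.56e6 N/C.

E ≈ 4.56×10^6 V/m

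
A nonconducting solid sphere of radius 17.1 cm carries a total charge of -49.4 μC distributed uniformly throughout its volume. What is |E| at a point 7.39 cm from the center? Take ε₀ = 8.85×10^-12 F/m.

|E| ≈ 6.56e6 N/C

Take a concentric spherical Gaussian surface of radius r = 7.39 cm (r < R).
For a uniform sphere the enclosed fraction is (r/R)³, so Q_enc = (-49.4 μC)(0.0739/0.171)³ = -3.987e-6 C.
Applying ∮E·dA = Q_enc/ε₀ with Φ = E(4πr²):
E = |Q_enc|/(4πε₀r²) = (3.987e-6)/(4π·8.85×10^-12·(0.0739)²) = 6.56e6 N/C.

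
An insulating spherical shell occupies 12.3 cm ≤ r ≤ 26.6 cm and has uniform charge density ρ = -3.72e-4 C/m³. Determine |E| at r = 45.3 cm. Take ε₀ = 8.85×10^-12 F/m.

Take a concentric spherical Gaussian surface of radius r = 45.3 cm (r > 26.6 cm, enclosing the whole shell).
Q_enc = ρ·(4π/3)(b³ − a³) = (-3.72×10^-4)·(4π/3)·((0.266)³ − (0.123)³) = -2.643e-5 C.
Gauss's law: E·4πr² = Q_enc/ε₀.
E = |Q_enc|/(4πε₀r²) = (2.643×10^-5)/(4π·8.85×10^-12·(0.453)²) = 1.16e6 N/C.

1.16×10^6 N/C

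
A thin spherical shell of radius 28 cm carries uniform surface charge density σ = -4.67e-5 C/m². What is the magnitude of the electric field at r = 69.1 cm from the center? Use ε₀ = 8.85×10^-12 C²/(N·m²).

Symmetry ⇒ E = E(r) r̂. Gaussian sphere of radius r = 69.1 cm (r > 28 cm).
The entire shell is enclosed: Q_enc = σ·4πR² = (-4.67e-5)·4π·(0.28)² = -4.601×10^-5 C.
Applying ∮E·dA = Q_enc/ε₀ with Φ = E(4πr²):
E = |Q_enc|/(4πε₀r²) = (4.601×10^-5)/(4π·8.85×10^-12·(0.691)²) = 8.66×10^5 N/C.

E = 8.66×10^5 N/C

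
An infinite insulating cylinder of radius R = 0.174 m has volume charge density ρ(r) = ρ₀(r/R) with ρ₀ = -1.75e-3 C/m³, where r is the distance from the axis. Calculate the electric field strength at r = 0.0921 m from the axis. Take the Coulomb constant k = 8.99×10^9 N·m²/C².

3.21×10^6 N/C

Take a coaxial cylindrical Gaussian surface of radius r = 0.0921 m and length L (r < R).
λ_enc = ∫₀^r ρ(r')·2πr' dr' = (2πρ₀/R)·r^3/3 = -1.646×10^-5 C/m.
By Gauss's law (flux through the curved wall only), E·2πrL = λ_enc L/ε₀.
E = 2k|λ_enc|/r = 2(8.99×10^9)(1.646e-5)/(0.0921) = 3.21×10^6 N/C.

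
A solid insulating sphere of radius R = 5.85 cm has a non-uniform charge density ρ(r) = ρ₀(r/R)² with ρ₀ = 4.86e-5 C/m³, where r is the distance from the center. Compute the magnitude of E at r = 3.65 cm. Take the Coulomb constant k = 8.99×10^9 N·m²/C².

E = 1.56e4 N/C

Take a concentric spherical Gaussian surface of radius r = 3.65 cm (r < R).
Integrate the density: Q_enc = 4π ∫₀^r ρ₀(r'/R)^2 r'² dr' = 4πρ₀ r^5/(5·R²) = 2.312×10^-9 C.
Gauss's law: E·4πr² = Q_enc/ε₀.
E = k|Q_enc|/r² = (8.99×10^9)(2.312e-9)/(0.0365)² = 1.56×10^4 N/C.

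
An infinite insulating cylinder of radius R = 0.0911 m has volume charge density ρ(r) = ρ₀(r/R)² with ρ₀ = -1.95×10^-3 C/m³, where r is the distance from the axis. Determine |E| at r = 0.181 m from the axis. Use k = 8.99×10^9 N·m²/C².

|E| = 2.53×10^6 N/C

Take a coaxial cylindrical Gaussian surface of radius r = 0.181 m and length L (r > R, full charge per length enclosed).
λ_enc = 2π ∫₀^R ρ₀(r'/R)^2 r' dr' = 2πρ₀R²/4 = -2.542×10^-5 C/m.
Gauss's law: E·2πrL = λ_enc L/ε₀.
E = 2k|λ_enc|/r = 2(8.99×10^9)(2.542×10^-5)/(0.181) = 2.53×10^6 N/C.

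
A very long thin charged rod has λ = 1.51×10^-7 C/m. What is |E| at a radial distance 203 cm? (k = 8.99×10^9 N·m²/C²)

Coaxial Gaussian cylinder, radius r = 203 cm, length L.
Q_enc = λL, so λ_enc = 1.51×10^-7 C/m.
By Gauss's law (flux through the curved wall only), E·2πrL = λ_enc L/ε₀.
E = 2k|λ_enc|/r = 2(8.99×10^9)(1.51e-7)/(2.03) = 1.34×10^3 N/C.

|E| = 1.34×10^3 V/m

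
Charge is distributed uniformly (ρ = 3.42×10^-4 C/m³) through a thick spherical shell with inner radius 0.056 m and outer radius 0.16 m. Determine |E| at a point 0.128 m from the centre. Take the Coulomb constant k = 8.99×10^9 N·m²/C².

By spherical symmetry E is radial; choose a Gaussian sphere of radius r = 0.128 m (within the shell material, 0.056 m < r < 0.16 m).
Only the shell between 0.056 m and r is enclosed: Q_enc = ρ·(4π/3)(r³ − a³) = (3.42e-4)·(4π/3)·((0.128)³ − (0.056)³) = 2.753×10^-6 C.
Since E is radial and uniform over the Gaussian sphere, Φ = E·4πr² = Q_enc/ε₀.
E = k|Q_enc|/r² = (8.99×10^9)(2.753×10^-6)/(0.128)² = 1.51×10^6 N/C.

|E| ≈ 1.51×10^6 N/C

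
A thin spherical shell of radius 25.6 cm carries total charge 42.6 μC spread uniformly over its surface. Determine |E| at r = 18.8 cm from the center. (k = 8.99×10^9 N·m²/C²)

|E| = 0 N/C

By spherical symmetry E is radial; choose a Gaussian sphere of radius r = 18.8 cm (inside the shell, r < 25.6 cm).
No charge lies within this surface, so Q_enc = 0 and Gauss's law gives E·4πr² = 0 ⇒ E = 0.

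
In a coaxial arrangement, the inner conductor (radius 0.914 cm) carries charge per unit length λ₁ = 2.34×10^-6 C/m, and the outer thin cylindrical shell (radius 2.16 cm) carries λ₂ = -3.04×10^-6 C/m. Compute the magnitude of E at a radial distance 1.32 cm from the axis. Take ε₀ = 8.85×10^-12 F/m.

|E| ≈ 3.19e6 N/C

Choose a coaxial cylinder of radius r = 1.32 cm (arbitrary length L) as the Gaussian surface (between the conductors, 0.914 cm < r < 2.16 cm).
Only the inner wire is enclosed; the outer shell contributes nothing inside itself. λ_enc = λ₁ = 2.34e-6 C/m.
By Gauss's law (flux through the curved wall only), E·2πrL = λ_enc L/ε₀.
E = |λ_enc|/(2πε₀r) = (2.34e-6)/(2π·8.85×10^-12·0.0132) = 3.19×10^6 N/C.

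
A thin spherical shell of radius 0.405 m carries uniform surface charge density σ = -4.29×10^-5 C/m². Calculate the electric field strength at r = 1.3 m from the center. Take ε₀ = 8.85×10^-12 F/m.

|E| = 4.70×10^5 V/m

Take a concentric spherical Gaussian surface of radius r = 1.3 m (r > 0.405 m).
The entire shell is enclosed: Q_enc = σ·4πR² = (-4.29e-5)·4π·(0.405)² = -8.843×10^-5 C.
By Gauss's law, ∮E·dA = E·4πr² = Q_enc/ε₀.
E = |Q_enc|/(4πε₀r²) = (8.843e-5)/(4π·8.85×10^-12·(1.3)²) = 4.70×10^5 N/C.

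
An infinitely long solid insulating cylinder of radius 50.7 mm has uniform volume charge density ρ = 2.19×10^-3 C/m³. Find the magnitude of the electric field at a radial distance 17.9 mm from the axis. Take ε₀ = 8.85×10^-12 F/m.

Coaxial Gaussian cylinder, radius r = 17.9 mm, length L (r < R).
Enclosed charge per unit length: λ_enc = ρ·πr² = (2.19e-3)π(0.0179)² = 2.204×10^-6 C/m.
By Gauss's law (flux through the curved wall only), E·2πrL = λ_enc L/ε₀.
E = |λ_enc|/(2πε₀r) = (2.204×10^-6)/(2π·8.85×10^-12·0.0179) = 2.21×10^6 N/C.

E ≈ 2.21×10^6 N/C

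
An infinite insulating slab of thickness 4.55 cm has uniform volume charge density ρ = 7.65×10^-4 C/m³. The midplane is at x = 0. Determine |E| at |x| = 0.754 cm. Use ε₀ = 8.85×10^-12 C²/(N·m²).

|E| = 6.52×10^5 N/C

By symmetry E is perpendicular to the slab. A Gaussian pillbox from −0.754 cm to +0.754 cm (face area A) lies entirely within the slab.
Q_enc = ρ·(2x)·A and flux = 2EA, so 2EA = 2ρxA/ε₀ ⇒ E = |ρ|x/ε₀.
E = (7.65×10^-4)(0.00754)/(8.85×10^-12) = 6.52×10^5 N/C.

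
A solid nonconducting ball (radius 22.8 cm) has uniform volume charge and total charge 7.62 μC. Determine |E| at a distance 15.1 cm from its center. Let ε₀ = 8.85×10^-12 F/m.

8.73e5 N/C

Symmetry ⇒ E = E(r) r̂. Gaussian sphere of radius r = 15.1 cm (r < R).
For a uniform sphere the enclosed fraction is (r/R)³, so Q_enc = (7.62 μC)(0.151/0.228)³ = 2.214×10^-6 C.
Since E is radial and uniform over the Gaussian sphere, Φ = E·4πr² = Q_enc/ε₀.
E = |Q_enc|/(4πε₀r²) = (2.214×10^-6)/(4π·8.85×10^-12·(0.151)²) = 8.73×10^5 N/C.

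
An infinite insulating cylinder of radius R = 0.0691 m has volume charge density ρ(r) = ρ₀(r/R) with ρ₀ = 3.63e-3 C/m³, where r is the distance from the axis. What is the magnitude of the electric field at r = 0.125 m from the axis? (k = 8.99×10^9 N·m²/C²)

E ≈ 5.22×10^6 N/C

Choose a coaxial cylinder of radius r = 0.125 m (arbitrary length L) as the Gaussian surface (r > R, full charge per length enclosed).
λ_enc = 2π ∫₀^R ρ₀(r'/R)^1 r' dr' = 2πρ₀R²/3 = 3.63e-5 C/m.
By Gauss's law (flux through the curved wall only), E·2πrL = λ_enc L/ε₀.
E = 2k|λ_enc|/r = 2(8.99×10^9)(3.63×10^-5)/(0.125) = 5.22×10^6 N/C.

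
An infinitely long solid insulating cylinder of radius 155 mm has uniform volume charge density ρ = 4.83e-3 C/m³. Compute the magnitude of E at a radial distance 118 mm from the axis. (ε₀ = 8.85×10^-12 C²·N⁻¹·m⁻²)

Choose a coaxial cylinder of radius r = 118 mm (arbitrary length L) as the Gaussian surface (r < R).
Charge inside radius r per length L is ρ·πr²·L, so λ_enc = ρπr² = 2.113e-4 C/m.
By Gauss's law (flux through the curved wall only), E·2πrL = λ_enc L/ε₀.
E = |λ_enc|/(2πε₀r) = (2.113×10^-4)/(2π·8.85×10^-12·0.118) = 3.22×10^7 N/C.

3.22e7 N/C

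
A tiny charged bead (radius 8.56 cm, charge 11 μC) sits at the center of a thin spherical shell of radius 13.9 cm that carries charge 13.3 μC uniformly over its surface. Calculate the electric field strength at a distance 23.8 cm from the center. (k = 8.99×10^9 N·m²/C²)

|E| ≈ 3.86×10^6 N/C

By spherical symmetry E is radial; choose a Gaussian sphere of radius r = 23.8 cm (r > 13.9 cm, enclosing both).
Q_enc = (11 μC) + (13.3 μC) = 2.43×10^-5 C.
Since E is radial and uniform over the Gaussian sphere, Φ = E·4πr² = Q_enc/ε₀.
E = k|Q_enc|/r² = (8.99×10^9)(2.43×10^-5)/(0.238)² = 3.86e6 N/C.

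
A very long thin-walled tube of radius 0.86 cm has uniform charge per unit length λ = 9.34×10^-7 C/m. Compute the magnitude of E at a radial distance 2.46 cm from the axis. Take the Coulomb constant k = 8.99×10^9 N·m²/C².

6.83×10^5 N/C

Choose a coaxial cylinder of radius r = 2.46 cm (arbitrary length L) as the Gaussian surface (r > 0.86 cm).
The full line charge is enclosed: λ_enc = 9.34×10^-7 C/m.
By Gauss's law (flux through the curved wall only), E·2πrL = λ_enc L/ε₀.
E = 2k|λ_enc|/r = 2(8.99×10^9)(9.34×10^-7)/(0.0246) = 6.83×10^5 N/C.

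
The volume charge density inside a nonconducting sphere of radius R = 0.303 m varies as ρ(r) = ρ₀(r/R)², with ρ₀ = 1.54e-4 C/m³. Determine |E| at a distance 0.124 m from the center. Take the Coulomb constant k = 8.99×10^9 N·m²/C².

|E| ≈ 7.23e4 N/C

Use a concentric Gaussian sphere at r = 0.124 m (r < R).
Q_enc = ∫₀^r ρ(r')·4πr'² dr' = (4πρ₀/R²) ∫₀^r r'^4 dr' = 4πρ₀ r^5/(5·R²) = 1.236×10^-7 C.
Gauss's law: E·4πr² = Q_enc/ε₀.
E = k|Q_enc|/r² = (8.99×10^9)(1.236×10^-7)/(0.124)² = 7.23×10^4 N/C.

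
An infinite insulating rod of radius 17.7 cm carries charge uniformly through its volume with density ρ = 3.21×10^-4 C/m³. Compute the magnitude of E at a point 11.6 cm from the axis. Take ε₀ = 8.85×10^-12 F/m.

|E| ≈ 2.10e6 N/C

Coaxial Gaussian cylinder, radius r = 11.6 cm, length L (r < R).
Charge inside radius r per length L is ρ·πr²·L, so λ_enc = ρπr² = 1.357×10^-5 C/m.
Gauss's law: E·2πrL = λ_enc L/ε₀.
E = |λ_enc|/(2πε₀r) = (1.357e-5)/(2π·8.85×10^-12·0.116) = 2.10e6 N/C.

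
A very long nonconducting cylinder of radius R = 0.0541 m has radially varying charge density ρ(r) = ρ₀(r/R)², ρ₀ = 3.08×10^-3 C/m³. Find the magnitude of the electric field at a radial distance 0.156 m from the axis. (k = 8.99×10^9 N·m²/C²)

Take a coaxial cylindrical Gaussian surface of radius r = 0.156 m and length L (r > R, full charge per length enclosed).
λ_enc = 2π ∫₀^R ρ₀(r'/R)^2 r' dr' = 2πρ₀R²/4 = 1.416×10^-5 C/m.
Gauss's law: E·2πrL = λ_enc L/ε₀.
E = 2k|λ_enc|/r = 2(8.99×10^9)(1.416×10^-5)/(0.156) = 1.63e6 N/C.

E = 1.63×10^6 V/m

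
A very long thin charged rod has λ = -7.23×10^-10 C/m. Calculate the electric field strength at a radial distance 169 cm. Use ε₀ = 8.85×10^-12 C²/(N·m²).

E ≈ 7.69 N/C

Choose a coaxial cylinder of radius r = 169 cm (arbitrary length L) as the Gaussian surface.
Q_enc = λL, so λ_enc = -7.23e-10 C/m.
Applying ∮E·dA = Q_enc/ε₀ with the end caps contributing no flux:
E = |λ_enc|/(2πε₀r) = (7.23×10^-10)/(2π·8.85×10^-12·1.69) = 7.69 N/C.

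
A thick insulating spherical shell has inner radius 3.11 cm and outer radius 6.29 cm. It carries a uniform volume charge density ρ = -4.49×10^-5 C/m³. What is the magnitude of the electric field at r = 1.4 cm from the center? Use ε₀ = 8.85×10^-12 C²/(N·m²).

|E| = 0 V/m

Symmetry ⇒ E = E(r) r̂. Gaussian sphere of radius r = 1.4 cm (r < 3.11 cm, inside the empty cavity).
Q_enc = 0 (all charge lies at larger r); Gauss's law gives E = 0.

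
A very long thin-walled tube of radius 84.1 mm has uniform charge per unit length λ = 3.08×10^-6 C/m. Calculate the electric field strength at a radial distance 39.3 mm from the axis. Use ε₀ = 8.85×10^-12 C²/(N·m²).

Coaxial Gaussian cylinder, radius r = 39.3 mm, length L (r < 84.1 mm, inside the shell).
No charge is enclosed, so Gauss's law gives E·2πrL = 0 ⇒ E = 0.

|E| = 0 N/C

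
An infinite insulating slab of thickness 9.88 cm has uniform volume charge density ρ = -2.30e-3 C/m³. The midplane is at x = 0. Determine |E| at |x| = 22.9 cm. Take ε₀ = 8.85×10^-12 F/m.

|E| = 1.28×10^7 N/C

The point |x| = 22.9 cm lies outside the slab (half-thickness 0.0494 m). A symmetric pillbox spanning the full slab encloses Q_enc = ρ·d·A.
Flux = 2EA ⇒ E = |ρ|d/(2ε₀), independent of distance outside.
E = (2.30e-3)(0.0988)/(2·8.85×10^-12) = 1.28×10^7 N/C.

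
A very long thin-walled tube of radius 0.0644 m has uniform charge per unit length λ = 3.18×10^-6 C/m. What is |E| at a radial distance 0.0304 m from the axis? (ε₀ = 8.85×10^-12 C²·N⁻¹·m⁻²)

E = 0 (no enclosed charge)

Take a coaxial cylindrical Gaussian surface of radius r = 0.0304 m and length L (r < 0.0644 m, inside the shell).
All the surface charge lies outside this cylinder: Q_enc = 0, hence E = 0.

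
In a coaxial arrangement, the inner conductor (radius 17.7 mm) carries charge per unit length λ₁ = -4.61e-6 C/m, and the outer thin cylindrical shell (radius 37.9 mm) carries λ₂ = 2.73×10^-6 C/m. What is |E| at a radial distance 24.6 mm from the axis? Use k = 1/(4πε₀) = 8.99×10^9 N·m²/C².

Take a coaxial cylindrical Gaussian surface of radius r = 24.6 mm and length L (between the conductors, 17.7 mm < r < 37.9 mm).
Only the inner wire is enclosed; the outer shell contributes nothing inside itself. λ_enc = λ₁ = -4.61×10^-6 C/m.
Applying ∮E·dA = Q_enc/ε₀ with the end caps contributing no flux:
E = 2k|λ_enc|/r = 2(8.99×10^9)(4.61×10^-6)/(0.0246) = 3.37×10^6 N/C.

E = 3.37e6 N/C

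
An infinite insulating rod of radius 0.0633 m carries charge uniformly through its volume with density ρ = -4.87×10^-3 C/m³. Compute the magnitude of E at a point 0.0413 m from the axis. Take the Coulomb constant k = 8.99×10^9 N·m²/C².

By cylindrical symmetry E is radial; use a coaxial Gaussian cylinder of radius 0.0413 m and length L (r < R).
Enclosed charge per unit length: λ_enc = ρ·πr² = (-4.87×10^-3)π(0.0413)² = -2.61×10^-5 C/m.
Since E is radial and uniform over the curved surface, Φ = E·2πrL = Q_enc/ε₀ = λ_enc L/ε₀.
E = 2k|λ_enc|/r = 2(8.99×10^9)(2.61e-5)/(0.0413) = 1.14e7 N/C.

|E| ≈ 1.14×10^7 V/m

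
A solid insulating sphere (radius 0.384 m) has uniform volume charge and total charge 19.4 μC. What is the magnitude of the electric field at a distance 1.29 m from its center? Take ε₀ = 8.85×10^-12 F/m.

By spherical symmetry E is radial; choose a Gaussian sphere of radius r = 1.29 m (r > R, so the entire charge is enclosed).
Q_enc = 19.4 μC = 1.94e-5 C.
Gauss's law: E·4πr² = Q_enc/ε₀.
E = |Q_enc|/(4πε₀r²) = (1.94×10^-5)/(4π·8.85×10^-12·(1.29)²) = 1.05×10^5 N/C.

1.05e5 V/m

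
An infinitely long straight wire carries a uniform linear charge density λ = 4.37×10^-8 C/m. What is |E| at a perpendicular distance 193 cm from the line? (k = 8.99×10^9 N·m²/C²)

407 N/C

Choose a coaxial cylinder of radius r = 193 cm (arbitrary length L) as the Gaussian surface.
Q_enc = λL, so λ_enc = 4.37e-8 C/m.
Since E is radial and uniform over the curved surface, Φ = E·2πrL = Q_enc/ε₀ = λ_enc L/ε₀.
E = 2k|λ_enc|/r = 2(8.99×10^9)(4.37×10^-8)/(1.93) = 407 N/C.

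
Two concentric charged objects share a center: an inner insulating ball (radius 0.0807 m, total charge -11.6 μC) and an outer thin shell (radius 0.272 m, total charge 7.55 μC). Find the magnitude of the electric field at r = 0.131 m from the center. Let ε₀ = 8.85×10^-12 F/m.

By spherical symmetry E is radial; choose a Gaussian sphere of radius r = 0.131 m (between the bodies, 0.0807 m < r < 0.272 m).
The shell at 0.272 m lies outside the Gaussian surface, so Q_enc = -11.6 μC = -1.16×10^-5 C.
Applying ∮E·dA = Q_enc/ε₀ with Φ = E(4πr²):
E = |Q_enc|/(4πε₀r²) = (1.16×10^-5)/(4π·8.85×10^-12·(0.131)²) = 6.08e6 N/C.

|E| = 6.08×10^6 V/m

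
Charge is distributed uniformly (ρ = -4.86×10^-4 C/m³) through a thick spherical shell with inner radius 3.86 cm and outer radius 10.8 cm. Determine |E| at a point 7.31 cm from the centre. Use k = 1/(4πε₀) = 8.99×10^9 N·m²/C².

1.14×10^6 V/m

Take a concentric spherical Gaussian surface of radius r = 7.31 cm (within the shell material, 3.86 cm < r < 10.8 cm).
Only the shell between 3.86 cm and r is enclosed: Q_enc = ρ·(4π/3)(r³ − a³) = (-4.86×10^-4)·(4π/3)·((0.0731)³ − (0.0386)³) = -6.781×10^-7 C.
Since E is radial and uniform over the Gaussian sphere, Φ = E·4πr² = Q_enc/ε₀.
E = k|Q_enc|/r² = (8.99×10^9)(6.781e-7)/(0.0731)² = 1.14×10^6 N/C.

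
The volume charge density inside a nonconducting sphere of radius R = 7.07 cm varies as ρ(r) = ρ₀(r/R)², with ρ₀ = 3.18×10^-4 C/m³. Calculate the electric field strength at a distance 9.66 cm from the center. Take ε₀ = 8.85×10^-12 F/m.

Take a concentric spherical Gaussian surface of radius r = 9.66 cm (r > R, all charge enclosed).
Q_enc = 4π ∫₀^R ρ₀(r'/R)^2 r'² dr' = 4πρ₀R³/5 = 2.824×10^-7 C.
Gauss's law: E·4πr² = Q_enc/ε₀.
E = |Q_enc|/(4πε₀r²) = (2.824e-7)/(4π·8.85×10^-12·(0.0966)²) = 2.72×10^5 N/C.

E ≈ 2.72e5 N/C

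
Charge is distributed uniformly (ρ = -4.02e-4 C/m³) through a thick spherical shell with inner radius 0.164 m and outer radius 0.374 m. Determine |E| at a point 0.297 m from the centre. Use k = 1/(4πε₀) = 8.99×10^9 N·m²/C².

Use a concentric Gaussian sphere at r = 0.297 m (within the shell material, 0.164 m < r < 0.374 m).
Only the shell between 0.164 m and r is enclosed: Q_enc = ρ·(4π/3)(r³ − a³) = (-4.02×10^-4)·(4π/3)·((0.297)³ − (0.164)³) = -3.669e-5 C.
Gauss's law: E·4πr² = Q_enc/ε₀.
E = k|Q_enc|/r² = (8.99×10^9)(3.669×10^-5)/(0.297)² = 3.74e6 N/C.

|E| ≈ 3.74×10^6 V/m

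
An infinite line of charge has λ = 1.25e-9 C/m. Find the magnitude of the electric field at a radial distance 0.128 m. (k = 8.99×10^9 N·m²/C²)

|E| ≈ 176 N/C

Take a coaxial cylindrical Gaussian surface of radius r = 0.128 m and length L.
Q_enc = λL, so λ_enc = 1.25e-9 C/m.
Applying ∮E·dA = Q_enc/ε₀ with the end caps contributing no flux:
E = 2k|λ_enc|/r = 2(8.99×10^9)(1.25×10^-9)/(0.128) = 176 N/C.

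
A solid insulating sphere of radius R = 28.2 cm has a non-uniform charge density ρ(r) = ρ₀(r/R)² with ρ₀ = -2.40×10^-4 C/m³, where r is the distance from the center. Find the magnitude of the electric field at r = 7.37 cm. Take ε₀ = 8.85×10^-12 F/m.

|E| = 2.73e4 V/m

By spherical symmetry E is radial; choose a Gaussian sphere of radius r = 7.37 cm (r < R).
Integrate the density: Q_enc = 4π ∫₀^r ρ₀(r'/R)^2 r'² dr' = 4πρ₀ r^5/(5·R²) = -1.649e-8 C.
Since E is radial and uniform over the Gaussian sphere, Φ = E·4πr² = Q_enc/ε₀.
E = |Q_enc|/(4πε₀r²) = (1.649e-8)/(4π·8.85×10^-12·(0.0737)²) = 2.73×10^4 N/C.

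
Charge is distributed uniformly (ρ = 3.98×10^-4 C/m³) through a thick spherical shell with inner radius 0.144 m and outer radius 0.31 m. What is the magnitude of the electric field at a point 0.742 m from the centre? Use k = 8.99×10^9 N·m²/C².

Take a concentric spherical Gaussian surface of radius r = 0.742 m (r > 0.31 m, enclosing the whole shell).
Q_enc = ρ·(4π/3)(b³ − a³) = (3.98e-4)·(4π/3)·((0.31)³ − (0.144)³) = 4.469×10^-5 C.
By Gauss's law, ∮E·dA = E·4πr² = Q_enc/ε₀.
E = k|Q_enc|/r² = (8.99×10^9)(4.469×10^-5)/(0.742)² = 7.30×10^5 N/C.

|E| ≈ 7.30×10^5 N/C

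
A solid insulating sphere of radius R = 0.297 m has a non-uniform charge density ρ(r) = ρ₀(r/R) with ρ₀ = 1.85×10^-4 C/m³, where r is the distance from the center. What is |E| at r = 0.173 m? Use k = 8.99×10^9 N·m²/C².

5.27e5 N/C

By spherical symmetry E is radial; choose a Gaussian sphere of radius r = 0.173 m (r < R).
Integrate the density: Q_enc = 4π ∫₀^r ρ₀(r'/R)^1 r'² dr' = 4πρ₀ r^4/(4·R) = 1.753e-6 C.
By Gauss's law, ∮E·dA = E·4πr² = Q_enc/ε₀.
E = k|Q_enc|/r² = (8.99×10^9)(1.753×10^-6)/(0.173)² = 5.27×10^5 N/C.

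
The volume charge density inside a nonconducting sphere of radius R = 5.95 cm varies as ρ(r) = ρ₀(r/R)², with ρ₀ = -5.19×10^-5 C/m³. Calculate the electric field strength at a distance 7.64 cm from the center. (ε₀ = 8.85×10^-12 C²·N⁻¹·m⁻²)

Use a concentric Gaussian sphere at r = 7.64 cm (r > R, all charge enclosed).
Q_enc = 4π ∫₀^R ρ₀(r'/R)^2 r'² dr' = 4πρ₀R³/5 = -2.748×10^-8 C.
Since E is radial and uniform over the Gaussian sphere, Φ = E·4πr² = Q_enc/ε₀.
E = |Q_enc|/(4πε₀r²) = (2.748e-8)/(4π·8.85×10^-12·(0.0764)²) = 4.23e4 N/C.

|E| = 4.23e4 V/m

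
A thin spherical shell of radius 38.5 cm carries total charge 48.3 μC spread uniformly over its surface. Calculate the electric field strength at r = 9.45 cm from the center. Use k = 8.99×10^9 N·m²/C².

Take a concentric spherical Gaussian surface of radius r = 9.45 cm (inside the shell, r < 38.5 cm).
No charge lies within this surface, so Q_enc = 0 and Gauss's law gives E·4πr² = 0 ⇒ E = 0.

E = 0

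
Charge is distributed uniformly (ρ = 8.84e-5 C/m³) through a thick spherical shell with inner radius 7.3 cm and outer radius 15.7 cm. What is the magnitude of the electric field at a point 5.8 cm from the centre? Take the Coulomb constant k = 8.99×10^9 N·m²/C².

Symmetry ⇒ E = E(r) r̂. Gaussian sphere of radius r = 5.8 cm (r < 7.3 cm, inside the empty cavity).
Q_enc = 0 (all charge lies at larger r); Gauss's law gives E = 0.

|E| = 0 N/C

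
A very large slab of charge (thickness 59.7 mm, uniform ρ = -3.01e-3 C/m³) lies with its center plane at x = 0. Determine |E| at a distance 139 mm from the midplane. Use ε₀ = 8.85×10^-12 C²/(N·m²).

|E| ≈ 1.02e7 N/C

The point |x| = 139 mm lies outside the slab (half-thickness 0.02985 m). A symmetric pillbox spanning the full slab encloses Q_enc = ρ·d·A.
Flux = 2EA ⇒ E = |ρ|d/(2ε₀), independent of distance outside.
E = (3.01×10^-3)(0.0597)/(2·8.85×10^-12) = 1.02e7 N/C.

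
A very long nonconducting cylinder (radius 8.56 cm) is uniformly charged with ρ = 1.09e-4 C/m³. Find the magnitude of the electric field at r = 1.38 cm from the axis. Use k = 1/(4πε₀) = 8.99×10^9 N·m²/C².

By cylindrical symmetry E is radial; use a coaxial Gaussian cylinder of radius 1.38 cm and length L (r < R).
Enclosed charge per unit length: λ_enc = ρ·πr² = (1.09×10^-4)π(0.0138)² = 6.521e-8 C/m.
By Gauss's law (flux through the curved wall only), E·2πrL = λ_enc L/ε₀.
E = 2k|λ_enc|/r = 2(8.99×10^9)(6.521e-8)/(0.0138) = 8.50e4 N/C.

E = 8.50e4 N/C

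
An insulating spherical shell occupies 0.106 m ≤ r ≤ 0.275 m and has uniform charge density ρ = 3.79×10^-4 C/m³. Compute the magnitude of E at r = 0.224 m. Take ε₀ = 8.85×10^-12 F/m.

Take a concentric spherical Gaussian surface of radius r = 0.224 m (within the shell material, 0.106 m < r < 0.275 m).
Only the shell between 0.106 m and r is enclosed: Q_enc = ρ·(4π/3)(r³ − a³) = (3.79e-4)·(4π/3)·((0.224)³ − (0.106)³) = 1.595×10^-5 C.
By Gauss's law, ∮E·dA = E·4πr² = Q_enc/ε₀.
E = |Q_enc|/(4πε₀r²) = (1.595×10^-5)/(4π·8.85×10^-12·(0.224)²) = 2.86e6 N/C.

|E| = 2.86×10^6 V/m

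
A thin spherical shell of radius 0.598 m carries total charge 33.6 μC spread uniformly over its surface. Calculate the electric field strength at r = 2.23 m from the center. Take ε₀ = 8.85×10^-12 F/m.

By spherical symmetry E is radial; choose a Gaussian sphere of radius r = 2.23 m (r > 0.598 m).
The entire shell is enclosed: Q_enc = 3.36×10^-5 C.
Applying ∮E·dA = Q_enc/ε₀ with Φ = E(4πr²):
E = |Q_enc|/(4πε₀r²) = (3.36×10^-5)/(4π·8.85×10^-12·(2.23)²) = 6.08e4 N/C.

E = 6.08×10^4 N/C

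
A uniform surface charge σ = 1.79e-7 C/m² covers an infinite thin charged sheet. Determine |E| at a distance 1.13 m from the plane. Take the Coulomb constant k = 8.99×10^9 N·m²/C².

The symmetry is planar: E is normal to the sheet and the same magnitude on both sides. Take a pillbox straddling the sheet with end-cap area A.
Only the two end caps contribute flux: Φ = 2EA. With Q_enc = σA, Gauss's law gives E = |σ|/(2ε₀).
E = 2πk|σ| = 2π(8.99×10^9)(1.79×10^-7) = 1.01×10^4 N/C.

1.01×10^4 N/C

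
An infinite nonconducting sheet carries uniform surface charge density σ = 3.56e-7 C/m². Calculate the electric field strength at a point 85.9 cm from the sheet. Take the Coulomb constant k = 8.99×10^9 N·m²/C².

E ≈ 2.01×10^4 V/m

Choose a cylindrical pillbox piercing the sheet, end faces (area A) parallel to it.
Only the two end caps contribute flux: Φ = 2EA. With Q_enc = σA, Gauss's law gives E = |σ|/(2ε₀).
E = 2πk|σ| = 2π(8.99×10^9)(3.56×10^-7) = 2.01×10^4 N/C.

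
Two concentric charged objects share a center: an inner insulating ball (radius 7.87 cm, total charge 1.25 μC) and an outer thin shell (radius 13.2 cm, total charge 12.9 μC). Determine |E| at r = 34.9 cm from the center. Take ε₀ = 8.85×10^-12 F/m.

Use a concentric Gaussian sphere at r = 34.9 cm (r > 13.2 cm, enclosing both).
Q_enc = (1.25 μC) + (12.9 μC) = 1.415×10^-5 C.
Since E is radial and uniform over the Gaussian sphere, Φ = E·4πr² = Q_enc/ε₀.
E = |Q_enc|/(4πε₀r²) = (1.415×10^-5)/(4π·8.85×10^-12·(0.349)²) = 1.04×10^6 N/C.

E ≈ 1.04e6 N/C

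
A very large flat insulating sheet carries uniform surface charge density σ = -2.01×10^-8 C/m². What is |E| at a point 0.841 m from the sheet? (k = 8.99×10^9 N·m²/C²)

Choose a cylindrical pillbox piercing the sheet, end faces (area A) parallel to it.
Only the two end caps contribute flux: Φ = 2EA. With Q_enc = σA, Gauss's law gives E = |σ|/(2ε₀).
E = 2πk|σ| = 2π(8.99×10^9)(2.01×10^-8) = 1.14×10^3 N/C.

|E| = 1.14e3 V/m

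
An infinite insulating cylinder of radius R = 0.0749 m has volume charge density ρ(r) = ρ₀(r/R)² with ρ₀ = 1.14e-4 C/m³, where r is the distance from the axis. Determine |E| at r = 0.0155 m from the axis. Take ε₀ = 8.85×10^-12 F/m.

Coaxial Gaussian cylinder, radius r = 0.0155 m, length L (r < R).
λ_enc = ∫₀^r ρ(r')·2πr' dr' = (2πρ₀/R²)·r^4/4 = 1.842e-9 C/m.
By Gauss's law (flux through the curved wall only), E·2πrL = λ_enc L/ε₀.
E = |λ_enc|/(2πε₀r) = (1.842e-9)/(2π·8.85×10^-12·0.0155) = 2.14×10^3 N/C.

E = 2.14×10^3 V/m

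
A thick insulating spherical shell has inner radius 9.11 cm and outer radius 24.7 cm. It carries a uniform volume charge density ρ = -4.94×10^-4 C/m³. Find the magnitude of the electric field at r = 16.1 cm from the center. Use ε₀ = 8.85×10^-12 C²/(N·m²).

E = 2.45e6 V/m

Symmetry ⇒ E = E(r) r̂. Gaussian sphere of radius r = 16.1 cm (within the shell material, 9.11 cm < r < 24.7 cm).
Enclosed charge is the volume from a to r: Q_enc = (4π/3)ρ(r³ − a³) = -7.071×10^-6 C.
Gauss's law: E·4πr² = Q_enc/ε₀.
E = |Q_enc|/(4πε₀r²) = (7.071×10^-6)/(4π·8.85×10^-12·(0.161)²) = 2.45e6 N/C.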